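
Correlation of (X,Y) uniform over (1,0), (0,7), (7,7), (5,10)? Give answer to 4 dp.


Cov(X,Y) = 5.2500, Var(X) = 8.1875, Var(Y) = 13.5000
rho = Cov/(sqrt(VarX)*sqrt(VarY)) = 0.4994

0.4994


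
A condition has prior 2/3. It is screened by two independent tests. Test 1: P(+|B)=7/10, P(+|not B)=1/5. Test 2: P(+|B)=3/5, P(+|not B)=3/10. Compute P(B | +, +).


After test 1: P(+) = 7/10*2/3 + 1/5*1/3 = 8/15
P(B|+) = (7/15)/(8/15) = 7/8
After test 2 (use post1 as new prior): P(+) = 3/5*7/8 + 3/10*1/8 = 9/16
P(B|+,+) = (21/40)/(9/16) = 14/15

14/15


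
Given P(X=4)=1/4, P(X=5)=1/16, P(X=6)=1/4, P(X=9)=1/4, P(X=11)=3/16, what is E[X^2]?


E[X^2] = sum(g(x)*P(x))
= 16*1/4 + 25*1/16 + 36*1/4 + 81*1/4 + 121*3/16
= 115/2

115/2


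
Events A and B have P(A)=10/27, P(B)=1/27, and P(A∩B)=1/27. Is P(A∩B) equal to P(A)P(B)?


P(A)*P(B) = 10/27*1/27 = 10/729
P(A∩B) = 1/27 != 10/729, so not independent

No, A and B are not independent


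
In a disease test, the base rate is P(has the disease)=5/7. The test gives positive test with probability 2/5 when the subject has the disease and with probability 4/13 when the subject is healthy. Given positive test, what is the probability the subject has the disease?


P(A) = P(A|B)P(B) + P(A|B')P(B') = 2/5*5/7 + 4/13*2/7 = 34/91
P(B|A) = P(A|B)P(B)/P(A) = (2/7)/(34/91) = 13/17

13/17


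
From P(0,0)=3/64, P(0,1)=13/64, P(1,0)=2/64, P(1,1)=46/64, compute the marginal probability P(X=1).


P(X=1) = P(1,0)+P(1,1) = 2/64 + 46/64 = 48/64 = 3/4

3/4


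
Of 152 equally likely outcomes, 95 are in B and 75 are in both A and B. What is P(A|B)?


P(A|B) = P(A∩B)/P(B) = (75/152)/(95/152) = 75/95 = 15/19

15/19


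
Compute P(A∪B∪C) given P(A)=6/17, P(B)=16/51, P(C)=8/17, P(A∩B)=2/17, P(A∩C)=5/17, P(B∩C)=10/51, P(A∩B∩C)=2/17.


P(A∪B∪C) = P(A)+P(B)+P(C) - P(AB)-P(AC)-P(BC) + P(ABC)
= 6/17+16/51+8/17 - 2/17-5/17-10/51 + 2/17
= 11/17

11/17


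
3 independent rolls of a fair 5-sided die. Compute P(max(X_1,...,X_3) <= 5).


P(max <= 5) = P(all X_i <= 5) = (P(X_1 <= 5))^3
= (5/5)^3 = 1^3 = 1

1


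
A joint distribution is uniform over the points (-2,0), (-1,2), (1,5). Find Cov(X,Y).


E[X]=-2/3, E[Y]=7/3, E[XY]=1
Cov(X,Y) = E[XY] - E[X]E[Y] = 1 + 2/3*7/3 = 23/9

23/9


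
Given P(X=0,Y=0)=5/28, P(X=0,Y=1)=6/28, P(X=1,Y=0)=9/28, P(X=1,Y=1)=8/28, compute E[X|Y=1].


P(Y=1) = 14/28
E[X|Y=1] = (0*6 + 1*8)/14 = 8/14 = 4/7

4/7


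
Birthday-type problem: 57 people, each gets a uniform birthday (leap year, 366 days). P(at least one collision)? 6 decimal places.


P(all different) = prod((366-i)/366 for i=0..56) = 0.010010
P(at least one match) = 1 - 0.010010 = 0.989990

0.989990


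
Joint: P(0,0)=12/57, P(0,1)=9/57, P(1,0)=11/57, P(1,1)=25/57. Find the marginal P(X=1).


P(X=1) = P(1,0)+P(1,1) = 11/57 + 25/57 = 36/57 = 12/19

12/19


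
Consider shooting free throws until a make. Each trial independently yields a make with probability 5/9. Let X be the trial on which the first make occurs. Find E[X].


For geometric (trials until first success), E[X] = 1/p = 1/(5/9) = 9/5

9/5


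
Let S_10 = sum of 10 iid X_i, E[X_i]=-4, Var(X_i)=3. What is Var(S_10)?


By independence, Var(S_n) = n*Var(X_1) = 10*3 = 30

30


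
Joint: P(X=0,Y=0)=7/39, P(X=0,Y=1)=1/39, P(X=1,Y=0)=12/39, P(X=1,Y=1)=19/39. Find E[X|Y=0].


P(Y=0) = 19/39
E[X|Y=0] = (0*7 + 1*12)/19 = 12/19

12/19


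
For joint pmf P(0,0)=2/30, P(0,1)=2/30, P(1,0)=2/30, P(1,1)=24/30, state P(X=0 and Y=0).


Read from table: P(X=0, Y=0) = 2/30 = 1/15

1/15


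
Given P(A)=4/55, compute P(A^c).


P(A') = 1 - P(A) = 1 - 4/55 = 51/55

51/55


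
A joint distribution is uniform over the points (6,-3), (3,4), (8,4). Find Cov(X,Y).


E[X]=17/3, E[Y]=5/3, E[XY]=26/3
Cov(X,Y) = E[XY] - E[X]E[Y] = 26/3 - 17/3*5/3 = -7/9

-7/9


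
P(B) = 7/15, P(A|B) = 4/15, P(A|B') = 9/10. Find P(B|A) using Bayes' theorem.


P(A) = P(A|B)P(B) + P(A|B')P(B') = 4/15*7/15 + 9/10*8/15 = 136/225
P(B|A) = P(A|B)P(B)/P(A) = (28/225)/(136/225) = 7/34

7/34


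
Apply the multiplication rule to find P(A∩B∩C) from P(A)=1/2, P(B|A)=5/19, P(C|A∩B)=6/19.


P(A∩B∩C) = P(A) * P(B|A) * P(C|A∩B)
= 1/2 * 5/19 * 6/19
= 5/38 * 6/19 = 15/361

15/361


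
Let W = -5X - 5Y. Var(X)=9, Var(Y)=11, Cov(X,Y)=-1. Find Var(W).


Var(-5X - 5Y) = (-5)^2*Var(X) + (-5)^2*Var(Y) + 2*(-5)*(-5)*Cov(X,Y)
= 25*9 + 25*11 + 50*(-1)
= 225 + 275 - 50 = 450

450


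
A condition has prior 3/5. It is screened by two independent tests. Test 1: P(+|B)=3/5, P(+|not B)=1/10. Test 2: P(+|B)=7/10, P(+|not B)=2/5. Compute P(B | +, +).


After test 1: P(+) = 3/5*3/5 + 1/10*2/5 = 2/5
P(B|+) = (9/25)/(2/5) = 9/10
After test 2 (use post1 as new prior): P(+) = 7/10*9/10 + 2/5*1/10 = 67/100
P(B|+,+) = (63/100)/(67/100) = 63/67

63/67


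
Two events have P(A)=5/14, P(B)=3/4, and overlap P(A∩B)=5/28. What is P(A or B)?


P(A∪B) = P(A) + P(B) - P(A∩B)
= 5/14 + 3/4 - 5/28 = 13/14

13/14


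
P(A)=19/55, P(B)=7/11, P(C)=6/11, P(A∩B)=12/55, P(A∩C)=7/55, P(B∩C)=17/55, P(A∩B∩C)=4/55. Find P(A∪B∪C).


P(A∪B∪C) = P(A)+P(B)+P(C) - P(AB)-P(AC)-P(BC) + P(ABC)
= 19/55+7/11+6/11 - 12/55-7/55-17/55 + 4/55
= 52/55

52/55


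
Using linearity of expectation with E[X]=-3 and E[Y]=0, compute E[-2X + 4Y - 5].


E[-2X + 4Y - 5] = -2*E[X] + 4*E[Y] - 5
= (-2)*(-3) + (4)*(0) + (-5)
= 6 + 0 - 5 = 1

1


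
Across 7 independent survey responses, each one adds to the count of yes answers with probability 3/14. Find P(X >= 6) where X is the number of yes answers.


P(X>=6) = P(X=6) + P(X=7)
= 8019/15059072 + 2187/105413504
= 3645/6588344

3645/6588344


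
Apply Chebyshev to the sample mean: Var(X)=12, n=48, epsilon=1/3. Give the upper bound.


Var(Xbar) = Var(X)/n = 12/48
Chebyshev: P(|Xbar-mu| >= 1/3) <= Var(Xbar)/(1/3)^2 = (1/4)/(1/9) = 9/4
Bound exceeds 1, so trivial bound: 1

1


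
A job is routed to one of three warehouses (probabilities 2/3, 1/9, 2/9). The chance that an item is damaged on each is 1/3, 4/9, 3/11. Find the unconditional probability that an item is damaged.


P(A) = P(A|B1)P(B1) + P(A|B2)P(B2) + P(A|B3)P(B3)
= 1/3*2/3 + 4/9*1/9 + 3/11*2/9
= 2/9 + 4/81 + 2/33 = 296/891

296/891


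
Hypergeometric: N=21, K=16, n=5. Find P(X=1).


P(X=1) = C(16,1)*C(5,4) / C(21,5)
= 16*5 / 20349
= 80/20349

80/20349


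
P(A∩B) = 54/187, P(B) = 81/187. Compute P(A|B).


P(A|B) = P(A∩B)/P(B) = (54/187)/(81/187) = 54/81 = 2/3

2/3


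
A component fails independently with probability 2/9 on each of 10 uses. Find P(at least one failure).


P(at least one) = 1 - P(none)
P(none) = (1 - 2/9)^10 = (7/9)^10 = 282475249/3486784401
P(at least one) = 1 - 282475249/3486784401 = 3204309152/3486784401

3204309152/3486784401


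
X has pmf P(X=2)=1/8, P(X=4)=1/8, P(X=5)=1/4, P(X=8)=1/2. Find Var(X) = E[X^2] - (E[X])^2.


E[X] = 6, E[X^2] = 163/4
Var(X) = E[X^2] - (E[X])^2 = 163/4 - (6)^2 = 19/4

19/4


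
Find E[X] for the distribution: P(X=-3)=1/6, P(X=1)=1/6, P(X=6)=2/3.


E[X] = sum(x * P(x))
= -3*1/6 + 1*1/6 + 6*2/3
= 11/3

11/3


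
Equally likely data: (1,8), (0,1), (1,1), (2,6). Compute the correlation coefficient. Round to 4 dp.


Cov(X,Y) = 1.2500, Var(X) = 0.5000, Var(Y) = 9.5000
rho = Cov/(sqrt(VarX)*sqrt(VarY)) = 0.5735

0.5735


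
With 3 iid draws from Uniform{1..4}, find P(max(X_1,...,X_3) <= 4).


P(max <= 4) = P(all X_i <= 4) = (P(X_1 <= 4))^3
= (4/4)^3 = 1^3 = 1

1


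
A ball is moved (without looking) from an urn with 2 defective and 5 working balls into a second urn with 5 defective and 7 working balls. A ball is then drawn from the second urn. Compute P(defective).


P(transfer defective) = 2/7; P(transfer working) = 5/7
If defective transferred: Urn II has 6 defective of 13, so P(defective|defective moved) = 6/13
If working transferred: Urn II has 5 defective of 13, so P(defective|working moved) = 5/13
By total probability: P(defective) = 2/7*6/13 + 5/7*5/13 = 37/91

37/91


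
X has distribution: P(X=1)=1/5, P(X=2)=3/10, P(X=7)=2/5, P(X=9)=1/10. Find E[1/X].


E[1/X] = sum(g(x)*P(x))
= 1*1/5 + 1/2*3/10 + 1/7*2/5 + 1/9*1/10
= 527/1260

527/1260


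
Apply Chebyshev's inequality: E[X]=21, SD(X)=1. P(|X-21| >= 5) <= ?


k = 5/1 = 5
Chebyshev: P(|X-mu| >= k*sigma) <= 1/k^2 = 1/5^2 = 1/25

1/25


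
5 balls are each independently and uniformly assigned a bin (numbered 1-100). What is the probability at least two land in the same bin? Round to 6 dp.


P(all different) = prod((100-i)/100 for i=0..4) = 0.903450
P(at least one match) = 1 - 0.903450 = 0.096550

0.096550


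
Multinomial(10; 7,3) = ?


10! = 3628800
Denominator: 7!=5040 * 3!=6
Coefficient = 3628800 / 30240 = 120

120


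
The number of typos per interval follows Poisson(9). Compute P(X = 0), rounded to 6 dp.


P(X=0) = e^(-9) * 9^0 / 0!
≈ 0.0001234098041 * 1 / 1
≈ 0.000123

0.000123


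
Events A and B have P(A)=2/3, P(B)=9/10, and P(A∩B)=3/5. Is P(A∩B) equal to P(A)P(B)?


P(A)*P(B) = 2/3*9/10 = 3/5
P(A∩B) = 3/5, which equals P(A)P(B), so independent

Yes, A and B are independent


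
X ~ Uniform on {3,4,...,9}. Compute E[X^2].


E[X^2] = (1/7) * sum(x^2 for x=3..9)
= 280/7 = 40

40


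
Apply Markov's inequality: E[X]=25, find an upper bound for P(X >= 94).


Markov: P(X >= a) <= E[X]/a
P(X >= 94) <= 25/94

25/94


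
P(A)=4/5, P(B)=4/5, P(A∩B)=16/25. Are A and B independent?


P(A)*P(B) = 4/5*4/5 = 16/25
P(A∩B) = 16/25, which equals P(A)P(B), so independent

Yes, A and B are independent


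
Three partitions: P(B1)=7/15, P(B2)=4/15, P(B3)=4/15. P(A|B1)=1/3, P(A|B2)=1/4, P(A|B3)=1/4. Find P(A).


P(A) = P(A|B1)P(B1) + P(A|B2)P(B2) + P(A|B3)P(B3)
= 1/3*7/15 + 1/4*4/15 + 1/4*4/15
= 7/45 + 1/15 + 1/15 = 13/45

13/45


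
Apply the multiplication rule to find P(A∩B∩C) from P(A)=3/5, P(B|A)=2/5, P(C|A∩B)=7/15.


P(A∩B∩C) = P(A) * P(B|A) * P(C|A∩B)
= 3/5 * 2/5 * 7/15
= 6/25 * 7/15 = 14/125

14/125


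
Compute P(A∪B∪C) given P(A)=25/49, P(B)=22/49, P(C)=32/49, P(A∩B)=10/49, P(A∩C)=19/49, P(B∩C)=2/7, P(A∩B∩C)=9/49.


P(A∪B∪C) = P(A)+P(B)+P(C) - P(AB)-P(AC)-P(BC) + P(ABC)
= 25/49+22/49+32/49 - 10/49-19/49-2/7 + 9/49
= 45/49

45/49


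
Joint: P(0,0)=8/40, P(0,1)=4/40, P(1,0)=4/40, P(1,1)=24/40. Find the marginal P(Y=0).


P(Y=0) = P(0,0)+P(1,0) = 8/40 + 4/40 = 12/40 = 3/10

3/10


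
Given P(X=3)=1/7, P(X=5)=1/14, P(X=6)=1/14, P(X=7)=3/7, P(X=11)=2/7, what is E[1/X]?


E[1/X] = sum(g(x)*P(x))
= 1/3*1/7 + 1/5*1/14 + 1/6*1/14 + 1/7*3/7 + 1/11*2/7
= 5207/32340

5207/32340


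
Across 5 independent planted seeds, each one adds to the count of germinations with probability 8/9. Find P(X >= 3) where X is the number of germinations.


P(X>=3) = P(X=3) + P(X=4) + P(X=5)
= 5120/59049 + 20480/59049 + 32768/59049
= 19456/19683

19456/19683


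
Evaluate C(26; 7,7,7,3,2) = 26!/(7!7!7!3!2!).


26! = 403291461126605635584000000
Denominator: 7!=5040 * 7!=5040 * 7!=5040 * 3!=6 * 2!=2
Coefficient = 403291461126605635584000000 / 1536288768000 = 262510193088000

262510193088000


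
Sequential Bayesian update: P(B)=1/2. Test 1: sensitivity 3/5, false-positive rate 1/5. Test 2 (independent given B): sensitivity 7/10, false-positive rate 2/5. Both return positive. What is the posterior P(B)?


After test 1: P(+) = 3/5*1/2 + 1/5*1/2 = 2/5
P(B|+) = (3/10)/(2/5) = 3/4
After test 2 (use post1 as new prior): P(+) = 7/10*3/4 + 2/5*1/4 = 5/8
P(B|+,+) = (21/40)/(5/8) = 21/25

21/25


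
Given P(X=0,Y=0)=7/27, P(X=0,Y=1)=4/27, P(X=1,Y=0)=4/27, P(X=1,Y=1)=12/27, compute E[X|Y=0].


P(Y=0) = 11/27
E[X|Y=0] = (0*7 + 1*4)/11 = 4/11

4/11


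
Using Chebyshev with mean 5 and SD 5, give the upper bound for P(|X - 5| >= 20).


k = 20/5 = 4
Chebyshev: P(|X-mu| >= k*sigma) <= 1/k^2 = 1/4^2 = 1/16

1/16


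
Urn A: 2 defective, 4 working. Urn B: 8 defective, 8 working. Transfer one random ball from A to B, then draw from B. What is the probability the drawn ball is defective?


P(transfer defective) = 2/6 = 1/3; P(transfer working) = 2/3
If defective transferred: Urn II has 9 defective of 17, so P(defective|defective moved) = 9/17
If working transferred: Urn II has 8 defective of 17, so P(defective|working moved) = 8/17
By total probability: P(defective) = 1/3*9/17 + 2/3*8/17 = 25/51

25/51


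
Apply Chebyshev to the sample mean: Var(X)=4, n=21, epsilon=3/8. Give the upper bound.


Var(Xbar) = Var(X)/n = 4/21
Chebyshev: P(|Xbar-mu| >= 3/8) <= Var(Xbar)/(3/8)^2 = (4/21)/(9/64) = 256/189
Bound exceeds 1, so trivial bound: 1

1


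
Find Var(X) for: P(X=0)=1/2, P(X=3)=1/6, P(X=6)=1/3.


E[X] = 5/2, E[X^2] = 27/2
Var(X) = E[X^2] - (E[X])^2 = 27/2 - (5/2)^2 = 29/4

29/4


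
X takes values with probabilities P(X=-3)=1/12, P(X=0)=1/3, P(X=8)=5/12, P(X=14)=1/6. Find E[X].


E[X] = sum(x * P(x))
= -3*1/12 + 0*1/3 + 8*5/12 + 14*1/6
= 65/12

65/12


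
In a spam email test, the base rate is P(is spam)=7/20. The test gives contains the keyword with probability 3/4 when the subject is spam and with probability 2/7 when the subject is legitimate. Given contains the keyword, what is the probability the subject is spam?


P(A) = P(A|B)P(B) + P(A|B')P(B') = 3/4*7/20 + 2/7*13/20 = 251/560
P(B|A) = P(A|B)P(B)/P(A) = (21/80)/(251/560) = 147/251

147/251


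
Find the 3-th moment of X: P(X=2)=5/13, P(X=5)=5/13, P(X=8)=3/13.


E[X^3] = sum(x^3 * P(x))
= 8*5/13 + 125*5/13 + 512*3/13
= 2201/13

2201/13


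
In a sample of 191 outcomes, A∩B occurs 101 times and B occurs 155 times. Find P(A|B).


P(A|B) = P(A∩B)/P(B) = (101/191)/(155/191) = 101/155

101/155


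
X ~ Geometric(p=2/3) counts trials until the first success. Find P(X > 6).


P(X > 6) = P(first 6 trials all fail) = (1-p)^6 = (1/3)^6 = 1/729

1/729


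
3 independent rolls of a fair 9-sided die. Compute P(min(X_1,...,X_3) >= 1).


P(min >= 1) = P(all X_i >= 1) = (P(X_1 >= 1))^3
= (9/9)^3 = 1^3 = 1

1


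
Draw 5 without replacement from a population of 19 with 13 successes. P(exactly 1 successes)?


P(X=1) = C(13,1)*C(6,4) / C(19,5)
= 13*15 / 11628
= 195/11628 = 65/3876

65/3876


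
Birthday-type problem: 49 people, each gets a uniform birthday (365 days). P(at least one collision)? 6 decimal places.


P(all different) = prod((365-i)/365 for i=0..48) = 0.034220
P(at least one match) = 1 - 0.034220 = 0.965780

0.965780


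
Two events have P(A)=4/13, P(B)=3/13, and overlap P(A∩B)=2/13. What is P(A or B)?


P(A∪B) = P(A) + P(B) - P(A∩B)
= 4/13 + 3/13 - 2/13 = 5/13

5/13


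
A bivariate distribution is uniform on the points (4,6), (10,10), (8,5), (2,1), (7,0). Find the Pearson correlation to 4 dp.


Cov(X,Y) = 5.9200, Var(X) = 8.1600, Var(Y) = 13.0400
rho = Cov/(sqrt(VarX)*sqrt(VarY)) = 0.5739

0.5739


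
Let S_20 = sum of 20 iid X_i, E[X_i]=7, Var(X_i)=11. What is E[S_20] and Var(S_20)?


E[S_n] = n*mu = 20*7 = 140
Var(S_n) = n*sigma^2 = 20*11 = 220

E[S_20]=140, Var(S_20)=220


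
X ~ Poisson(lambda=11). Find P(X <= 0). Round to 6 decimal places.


P(X<=0) = e^(-11)*11^0/0!
≈ 0.0000167017
≈ 0.000017

0.000017


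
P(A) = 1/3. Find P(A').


P(A') = 1 - P(A) = 1 - 1/3 = 2/3

2/3


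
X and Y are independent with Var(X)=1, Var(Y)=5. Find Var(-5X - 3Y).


Independence => Cov(X,Y)=0
Var(-5X - 3Y) = (-5)^2*Var(X) + (-3)^2*Var(Y)
= 25*1 + 9*5 = 70

70


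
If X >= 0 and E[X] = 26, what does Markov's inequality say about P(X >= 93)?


Markov: P(X >= a) <= E[X]/a
P(X >= 93) <= 26/93

26/93


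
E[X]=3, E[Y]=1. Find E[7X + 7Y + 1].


E[7X + 7Y + 1] = 7*E[X] + 7*E[Y] + 1
= (7)*(3) + (7)*(1) + (1)
= 21 + 7 + 1 = 29

29


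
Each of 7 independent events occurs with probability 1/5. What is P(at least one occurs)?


P(at least one) = 1 - P(none)
P(none) = (1 - 1/5)^7 = (4/5)^7 = 16384/78125
P(at least one) = 1 - 16384/78125 = 61741/78125

61741/78125


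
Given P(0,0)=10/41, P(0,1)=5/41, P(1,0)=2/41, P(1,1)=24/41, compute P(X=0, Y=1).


Read from table: P(X=0, Y=1) = 5/41

5/41


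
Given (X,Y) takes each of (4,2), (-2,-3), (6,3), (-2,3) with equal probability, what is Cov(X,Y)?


E[X]=3/2, E[Y]=5/4, E[XY]=13/2
Cov(X,Y) = E[XY] - E[X]E[Y] = 13/2 - 3/2*5/4 = 37/8

37/8


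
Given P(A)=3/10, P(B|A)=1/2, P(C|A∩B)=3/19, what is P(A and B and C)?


P(A∩B∩C) = P(A) * P(B|A) * P(C|A∩B)
= 3/10 * 1/2 * 3/19
= 3/20 * 3/19 = 9/380

9/380


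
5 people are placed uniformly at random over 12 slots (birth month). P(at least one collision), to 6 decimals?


P(all different) = prod((12-i)/12 for i=0..4) = 0.381944
P(at least one match) = 1 - 0.381944 = 0.618056

0.618056


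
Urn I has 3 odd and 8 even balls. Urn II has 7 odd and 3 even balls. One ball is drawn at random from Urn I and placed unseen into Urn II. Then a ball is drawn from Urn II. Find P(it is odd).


P(transfer odd) = 3/11; P(transfer even) = 8/11
If odd transferred: Urn II has 8 odd of 11, so P(odd|odd moved) = 8/11
If even transferred: Urn II has 7 odd of 11, so P(odd|even moved) = 7/11
By total probability: P(odd) = 3/11*8/11 + 8/11*7/11 = 80/121

80/121


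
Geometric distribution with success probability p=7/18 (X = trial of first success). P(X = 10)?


P(X=10) = (1-p)^9 * p = (11/18)^9 * 7/18
= 2357947691/198359290368 * 7/18 = 16505633837/3570467226624

16505633837/3570467226624


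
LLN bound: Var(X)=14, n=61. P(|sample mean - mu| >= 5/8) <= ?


Var(Xbar) = Var(X)/n = 14/61
Chebyshev: P(|Xbar-mu| >= 5/8) <= Var(Xbar)/(5/8)^2 = (14/61)/(25/64) = 896/1525

896/1525


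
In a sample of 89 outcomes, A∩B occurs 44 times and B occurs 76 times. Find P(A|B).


P(A|B) = P(A∩B)/P(B) = (44/89)/(76/89) = 44/76 = 11/19

11/19


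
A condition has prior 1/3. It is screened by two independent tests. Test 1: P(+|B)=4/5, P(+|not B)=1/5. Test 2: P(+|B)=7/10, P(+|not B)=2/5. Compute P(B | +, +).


After test 1: P(+) = 4/5*1/3 + 1/5*2/3 = 2/5
P(B|+) = (4/15)/(2/5) = 2/3
After test 2 (use post1 as new prior): P(+) = 7/10*2/3 + 2/5*1/3 = 3/5
P(B|+,+) = (7/15)/(3/5) = 7/9

7/9


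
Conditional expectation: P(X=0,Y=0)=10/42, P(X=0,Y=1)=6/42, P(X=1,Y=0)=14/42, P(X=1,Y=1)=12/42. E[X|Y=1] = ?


P(Y=1) = 18/42
E[X|Y=1] = (0*6 + 1*12)/18 = 12/18 = 2/3

2/3


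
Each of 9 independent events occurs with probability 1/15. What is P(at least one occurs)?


P(at least one) = 1 - P(none)
P(none) = (1 - 1/15)^9 = (14/15)^9 = 20661046784/38443359375
P(at least one) = 1 - 20661046784/38443359375 = 17782312591/38443359375

17782312591/38443359375


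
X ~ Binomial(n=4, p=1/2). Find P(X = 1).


P(X=1) = C(4,1) * p^1 * (1-p)^3
= 4 * 1/2 * 1/8
= 1/4

1/4


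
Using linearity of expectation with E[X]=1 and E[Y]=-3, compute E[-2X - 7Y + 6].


E[-2X - 7Y + 6] = -2*E[X] - 7*E[Y] + 6
= (-2)*(1) + (-7)*(-3) + (6)
= -2 + 21 + 6 = 25

25


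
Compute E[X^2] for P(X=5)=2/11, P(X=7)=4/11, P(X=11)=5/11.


E[X^2] = sum(g(x)*P(x))
= 25*2/11 + 49*4/11 + 121*5/11
= 851/11

851/11


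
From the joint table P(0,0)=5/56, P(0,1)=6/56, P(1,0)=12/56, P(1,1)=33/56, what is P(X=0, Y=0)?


Read from table: P(X=0, Y=0) = 5/56

5/56


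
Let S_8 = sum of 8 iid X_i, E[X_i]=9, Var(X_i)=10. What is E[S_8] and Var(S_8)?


E[S_n] = n*mu = 8*9 = 72
Var(S_n) = n*sigma^2 = 8*10 = 80

E[S_8]=72, Var(S_8)=80


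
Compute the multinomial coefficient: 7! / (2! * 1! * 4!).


7! = 5040
Denominator: 2!=2 * 1!=1 * 4!=24
Coefficient = 5040 / 48 = 105

105


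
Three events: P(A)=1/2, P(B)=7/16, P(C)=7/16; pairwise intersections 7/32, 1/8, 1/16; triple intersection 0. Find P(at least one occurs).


P(A∪B∪C) = P(A)+P(B)+P(C) - P(AB)-P(AC)-P(BC) + P(ABC)
= 1/2+7/16+7/16 - 7/32-1/8-1/16 + 0
= 31/32

31/32


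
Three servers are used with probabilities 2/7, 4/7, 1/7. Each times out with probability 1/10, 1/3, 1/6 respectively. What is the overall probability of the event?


P(A) = P(A|B1)P(B1) + P(A|B2)P(B2) + P(A|B3)P(B3)
= 1/10*2/7 + 1/3*4/7 + 1/6*1/7
= 1/35 + 4/21 + 1/42 = 17/70

17/70


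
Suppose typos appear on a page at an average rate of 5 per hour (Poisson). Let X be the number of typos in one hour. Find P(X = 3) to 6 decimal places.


P(X=3) = e^(-5) * 5^3 / 3!
≈ 0.006737946999 * 125 / 6
≈ 0.140374

0.140374


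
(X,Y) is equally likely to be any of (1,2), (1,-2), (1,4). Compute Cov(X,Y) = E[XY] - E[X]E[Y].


E[X]=1, E[Y]=4/3, E[XY]=4/3
Cov(X,Y) = E[XY] - E[X]E[Y] = 4/3 - 1*4/3 = 0

0


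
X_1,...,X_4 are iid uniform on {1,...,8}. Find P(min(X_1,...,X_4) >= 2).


P(min >= 2) = P(all X_i >= 2) = (P(X_1 >= 2))^4
= (7/8)^4 = 2401/4096

2401/4096


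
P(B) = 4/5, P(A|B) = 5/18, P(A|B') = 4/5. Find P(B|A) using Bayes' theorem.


P(A) = P(A|B)P(B) + P(A|B')P(B') = 5/18*4/5 + 4/5*1/5 = 86/225
P(B|A) = P(A|B)P(B)/P(A) = (2/9)/(86/225) = 25/43

25/43


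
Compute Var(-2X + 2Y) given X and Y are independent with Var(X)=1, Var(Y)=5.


Independence => Cov(X,Y)=0
Var(-2X + 2Y) = (-2)^2*Var(X) + 2^2*Var(Y)
= 4*1 + 4*5 = 24

24


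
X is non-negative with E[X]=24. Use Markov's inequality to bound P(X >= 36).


Markov: P(X >= a) <= E[X]/a
P(X >= 36) <= 24/36 = 2/3

2/3


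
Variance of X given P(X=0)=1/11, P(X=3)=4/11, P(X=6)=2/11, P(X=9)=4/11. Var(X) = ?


E[X] = 60/11, E[X^2] = 432/11
Var(X) = E[X^2] - (E[X])^2 = 432/11 - (60/11)^2 = 1152/121

1152/121


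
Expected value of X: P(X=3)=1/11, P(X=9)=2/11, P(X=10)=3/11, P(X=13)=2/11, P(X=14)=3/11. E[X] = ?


E[X] = sum(x * P(x))
= 3*1/11 + 9*2/11 + 10*3/11 + 13*2/11 + 14*3/11
= 119/11

119/11


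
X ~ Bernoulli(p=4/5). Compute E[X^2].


For Bernoulli: X in {0,1}
E[X^2] = 0^2*(1-4/5) + 1^2*4/5 = 4/5

4/5


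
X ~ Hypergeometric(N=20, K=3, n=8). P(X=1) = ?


P(X=1) = C(3,1)*C(17,7) / C(20,8)
= 3*19448 / 125970
= 58344/125970 = 44/95

44/95


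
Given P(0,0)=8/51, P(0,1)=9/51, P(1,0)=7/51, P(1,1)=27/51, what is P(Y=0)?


P(Y=0) = P(0,0)+P(1,0) = 8/51 + 7/51 = 15/51 = 5/17

5/17


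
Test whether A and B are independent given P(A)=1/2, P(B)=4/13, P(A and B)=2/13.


P(A)*P(B) = 1/2*4/13 = 2/13
P(A∩B) = 2/13, which equals P(A)P(B), so independent

Yes, A and B are independent


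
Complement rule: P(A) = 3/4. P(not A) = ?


P(A') = 1 - P(A) = 1 - 3/4 = 1/4

1/4


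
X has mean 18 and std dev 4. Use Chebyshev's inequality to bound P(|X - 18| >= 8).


k = 8/4 = 2
Chebyshev: P(|X-mu| >= k*sigma) <= 1/k^2 = 1/2^2 = 1/4

1/4


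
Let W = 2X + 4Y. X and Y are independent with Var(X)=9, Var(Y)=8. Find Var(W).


Independence => Cov(X,Y)=0
Var(2X + 4Y) = 2^2*Var(X) + 4^2*Var(Y)
= 4*9 + 16*8 = 164

164


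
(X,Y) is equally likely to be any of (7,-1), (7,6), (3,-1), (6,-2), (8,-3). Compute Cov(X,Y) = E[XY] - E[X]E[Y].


E[X]=31/5, E[Y]=-1/5, E[XY]=-4/5
Cov(X,Y) = E[XY] - E[X]E[Y] = -4/5 - 31/5*-1/5 = 11/25

11/25


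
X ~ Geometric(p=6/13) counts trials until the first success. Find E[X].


For geometric (trials until first success), E[X] = 1/p = 1/(6/13) = 13/6

13/6


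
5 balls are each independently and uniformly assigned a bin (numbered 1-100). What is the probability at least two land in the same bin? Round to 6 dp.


P(all different) = prod((100-i)/100 for i=0..4) = 0.903450
P(at least one match) = 1 - 0.903450 = 0.096550

0.096550


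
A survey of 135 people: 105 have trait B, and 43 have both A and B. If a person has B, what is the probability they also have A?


P(A|B) = P(A∩B)/P(B) = (43/135)/(105/135) = 43/105

43/105


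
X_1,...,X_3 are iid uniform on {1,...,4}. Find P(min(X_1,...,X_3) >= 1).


P(min >= 1) = P(all X_i >= 1) = (P(X_1 >= 1))^3
= (4/4)^3 = 1^3 = 1

1


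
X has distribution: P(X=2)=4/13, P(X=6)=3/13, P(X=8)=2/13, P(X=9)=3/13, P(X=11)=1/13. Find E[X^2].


E[X^2] = sum(g(x)*P(x))
= 4*4/13 + 36*3/13 + 64*2/13 + 81*3/13 + 121*1/13
= 616/13

616/13


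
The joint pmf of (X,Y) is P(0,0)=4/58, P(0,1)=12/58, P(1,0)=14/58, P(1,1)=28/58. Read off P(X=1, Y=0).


Read from table: P(X=1, Y=0) = 14/58 = 7/29

7/29


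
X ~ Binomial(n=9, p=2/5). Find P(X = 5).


P(X=5) = C(9,5) * p^5 * (1-p)^4
= 126 * 32/3125 * 81/625
= 326592/1953125

326592/1953125


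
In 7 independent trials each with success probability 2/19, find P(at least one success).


P(at least one) = 1 - P(none)
P(none) = (1 - 2/19)^7 = (17/19)^7 = 410338673/893871739
P(at least one) = 1 - 410338673/893871739 = 483533066/893871739

483533066/893871739


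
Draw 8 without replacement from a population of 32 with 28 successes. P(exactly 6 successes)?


P(X=6) = C(28,6)*C(4,2) / C(32,8)
= 376740*6 / 10518300
= 2260440/10518300 = 966/4495

966/4495


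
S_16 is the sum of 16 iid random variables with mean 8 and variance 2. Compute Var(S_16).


By independence, Var(S_n) = n*Var(X_1) = 16*2 = 32

32


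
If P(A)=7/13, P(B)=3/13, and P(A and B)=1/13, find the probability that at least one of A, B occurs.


P(A∪B) = P(A) + P(B) - P(A∩B)
= 7/13 + 3/13 - 1/13 = 9/13

9/13


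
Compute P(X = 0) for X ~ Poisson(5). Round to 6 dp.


P(X=0) = e^(-5) * 5^0 / 0!
≈ 0.006737946999 * 1 / 1
≈ 0.006738

0.006738


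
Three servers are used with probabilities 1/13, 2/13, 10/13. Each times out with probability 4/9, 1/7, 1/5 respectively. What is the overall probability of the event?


P(A) = P(A|B1)P(B1) + P(A|B2)P(B2) + P(A|B3)P(B3)
= 4/9*1/13 + 1/7*2/13 + 1/5*10/13
= 4/117 + 2/91 + 2/13 = 172/819

172/819


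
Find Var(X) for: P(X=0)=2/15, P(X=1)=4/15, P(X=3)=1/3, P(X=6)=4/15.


E[X] = 43/15, E[X^2] = 193/15
Var(X) = E[X^2] - (E[X])^2 = 193/15 - (43/15)^2 = 1046/225

1046/225


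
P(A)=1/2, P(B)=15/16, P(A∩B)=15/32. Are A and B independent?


P(A)*P(B) = 1/2*15/16 = 15/32
P(A∩B) = 15/32, which equals P(A)P(B), so independent

Yes, A and B are independent


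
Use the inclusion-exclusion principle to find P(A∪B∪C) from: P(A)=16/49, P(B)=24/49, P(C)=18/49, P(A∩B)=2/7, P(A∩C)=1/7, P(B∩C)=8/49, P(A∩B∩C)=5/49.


P(A∪B∪C) = P(A)+P(B)+P(C) - P(AB)-P(AC)-P(BC) + P(ABC)
= 16/49+24/49+18/49 - 2/7-1/7-8/49 + 5/49
= 34/49

34/49


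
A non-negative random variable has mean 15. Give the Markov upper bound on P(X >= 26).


Markov: P(X >= a) <= E[X]/a
P(X >= 26) <= 15/26

15/26


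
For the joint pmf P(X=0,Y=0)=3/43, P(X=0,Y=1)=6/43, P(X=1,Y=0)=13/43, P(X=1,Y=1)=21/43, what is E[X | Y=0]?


P(Y=0) = 16/43
E[X|Y=0] = (0*3 + 1*13)/16 = 13/16

13/16


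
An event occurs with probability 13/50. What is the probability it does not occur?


P(A') = 1 - P(A) = 1 - 13/50 = 37/50

37/50


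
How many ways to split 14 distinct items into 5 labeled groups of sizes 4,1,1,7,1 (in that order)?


14! = 87178291200
Denominator: 4!=24 * 1!=1 * 1!=1 * 7!=5040 * 1!=1
Coefficient = 87178291200 / 120960 = 720720

720720


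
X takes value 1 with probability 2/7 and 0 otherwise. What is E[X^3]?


For Bernoulli: X in {0,1}
E[X^3] = 0^3*(1-2/7) + 1^3*2/7 = 2/7

2/7


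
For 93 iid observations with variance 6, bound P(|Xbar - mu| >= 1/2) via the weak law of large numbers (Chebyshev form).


Var(Xbar) = Var(X)/n = 6/93
Chebyshev: P(|Xbar-mu| >= 1/2) <= Var(Xbar)/(1/2)^2 = (2/31)/(1/4) = 8/31

8/31


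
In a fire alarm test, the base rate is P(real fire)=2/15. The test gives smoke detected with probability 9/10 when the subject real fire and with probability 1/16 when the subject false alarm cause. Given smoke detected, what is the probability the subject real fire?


P(A) = P(A|B)P(B) + P(A|B')P(B') = 9/10*2/15 + 1/16*13/15 = 209/1200
P(B|A) = P(A|B)P(B)/P(A) = (3/25)/(209/1200) = 144/209

144/209


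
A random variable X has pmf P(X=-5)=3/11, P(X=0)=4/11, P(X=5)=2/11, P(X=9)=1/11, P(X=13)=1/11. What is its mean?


E[X] = sum(x * P(x))
= -5*3/11 + 0*4/11 + 5*2/11 + 9*1/11 + 13*1/11
= 17/11

17/11


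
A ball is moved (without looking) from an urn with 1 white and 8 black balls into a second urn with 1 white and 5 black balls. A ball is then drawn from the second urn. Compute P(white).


P(transfer white) = 1/9; P(transfer black) = 8/9
If white transferred: Urn II has 2 white of 7, so P(white|white moved) = 2/7
If black transferred: Urn II has 1 white of 7, so P(white|black moved) = 1/7
By total probability: P(white) = 1/9*2/7 + 8/9*1/7 = 10/63

10/63


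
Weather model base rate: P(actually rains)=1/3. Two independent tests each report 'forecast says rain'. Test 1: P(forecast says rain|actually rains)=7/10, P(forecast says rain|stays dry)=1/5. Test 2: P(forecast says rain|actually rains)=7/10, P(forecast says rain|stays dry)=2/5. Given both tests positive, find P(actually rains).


After test 1: P(+) = 7/10*1/3 + 1/5*2/3 = 11/30
P(B|+) = (7/30)/(11/30) = 7/11
After test 2 (use post1 as new prior): P(+) = 7/10*7/11 + 2/5*4/11 = 13/22
P(B|+,+) = (49/110)/(13/22) = 49/65

49/65


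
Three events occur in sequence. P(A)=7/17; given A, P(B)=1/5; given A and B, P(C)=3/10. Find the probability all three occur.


P(A∩B∩C) = P(A) * P(B|A) * P(C|A∩B)
= 7/17 * 1/5 * 3/10
= 7/85 * 3/10 = 21/850

21/850


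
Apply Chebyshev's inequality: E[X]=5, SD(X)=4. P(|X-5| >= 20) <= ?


k = 20/4 = 5
Chebyshev: P(|X-mu| >= k*sigma) <= 1/k^2 = 1/5^2 = 1/25

1/25


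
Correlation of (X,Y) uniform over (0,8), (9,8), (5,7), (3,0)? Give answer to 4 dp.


Cov(X,Y) = 2.3125, Var(X) = 10.6875, Var(Y) = 11.1875
rho = Cov/(sqrt(VarX)*sqrt(VarY)) = 0.2115

0.2115


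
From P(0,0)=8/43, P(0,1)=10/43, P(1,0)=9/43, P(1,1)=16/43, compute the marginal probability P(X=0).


P(X=0) = P(0,0)+P(0,1) = 8/43 + 10/43 = 18/43

18/43


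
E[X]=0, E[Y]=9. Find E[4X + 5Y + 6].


E[4X + 5Y + 6] = 4*E[X] + 5*E[Y] + 6
= (4)*(0) + (5)*(9) + (6)
= 0 + 45 + 6 = 51

51


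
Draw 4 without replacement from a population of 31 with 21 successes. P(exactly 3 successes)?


P(X=3) = C(21,3)*C(10,1) / C(31,4)
= 1330*10 / 31465
= 13300/31465 = 380/899

380/899


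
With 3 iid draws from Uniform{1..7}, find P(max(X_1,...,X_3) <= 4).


P(max <= 4) = P(all X_i <= 4) = (P(X_1 <= 4))^3
= (4/7)^3 = 64/343

64/343


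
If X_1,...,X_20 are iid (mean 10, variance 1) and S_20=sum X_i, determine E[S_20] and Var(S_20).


E[S_n] = n*mu = 20*10 = 200
Var(S_n) = n*sigma^2 = 20*1 = 20

E[S_20]=200, Var(S_20)=20


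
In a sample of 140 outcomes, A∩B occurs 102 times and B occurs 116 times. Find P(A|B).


P(A|B) = P(A∩B)/P(B) = (102/140)/(116/140) = 102/116 = 51/58

51/58


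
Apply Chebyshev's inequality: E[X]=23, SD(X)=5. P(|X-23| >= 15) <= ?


k = 15/5 = 3
Chebyshev: P(|X-mu| >= k*sigma) <= 1/k^2 = 1/3^2 = 1/9

1/9


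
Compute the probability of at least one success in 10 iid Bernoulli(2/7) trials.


P(at least one) = 1 - P(none)
P(none) = (1 - 2/7)^10 = (5/7)^10 = 9765625/282475249
P(at least one) = 1 - 9765625/282475249 = 272709624/282475249

272709624/282475249


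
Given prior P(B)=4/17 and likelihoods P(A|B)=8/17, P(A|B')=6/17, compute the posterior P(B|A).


P(A) = P(A|B)P(B) + P(A|B')P(B') = 8/17*4/17 + 6/17*13/17 = 110/289
P(B|A) = P(A|B)P(B)/P(A) = (32/289)/(110/289) = 16/55

16/55


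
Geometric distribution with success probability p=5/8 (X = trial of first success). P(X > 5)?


P(X > 5) = P(first 5 trials all fail) = (1-p)^5 = (3/8)^5 = 243/32768

243/32768


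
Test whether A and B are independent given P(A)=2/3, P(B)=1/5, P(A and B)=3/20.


P(A)*P(B) = 2/3*1/5 = 2/15
P(A∩B) = 3/20 != 2/15, so not independent

No, A and B are not independent


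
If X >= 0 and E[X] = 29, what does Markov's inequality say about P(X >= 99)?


Markov: P(X >= a) <= E[X]/a
P(X >= 99) <= 29/99

29/99


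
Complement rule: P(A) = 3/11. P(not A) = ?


P(A') = 1 - P(A) = 1 - 3/11 = 8/11

8/11


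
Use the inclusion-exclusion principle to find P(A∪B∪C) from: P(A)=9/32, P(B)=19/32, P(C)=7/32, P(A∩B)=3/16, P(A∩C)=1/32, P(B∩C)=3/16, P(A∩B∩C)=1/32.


P(A∪B∪C) = P(A)+P(B)+P(C) - P(AB)-P(AC)-P(BC) + P(ABC)
= 9/32+19/32+7/32 - 3/16-1/32-3/16 + 1/32
= 23/32

23/32


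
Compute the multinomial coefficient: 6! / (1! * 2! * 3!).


6! = 720
Denominator: 1!=1 * 2!=2 * 3!=6
Coefficient = 720 / 12 = 60

60


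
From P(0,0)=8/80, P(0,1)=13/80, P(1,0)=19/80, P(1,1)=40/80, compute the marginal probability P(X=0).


P(X=0) = P(0,0)+P(0,1) = 8/80 + 13/80 = 21/80

21/80


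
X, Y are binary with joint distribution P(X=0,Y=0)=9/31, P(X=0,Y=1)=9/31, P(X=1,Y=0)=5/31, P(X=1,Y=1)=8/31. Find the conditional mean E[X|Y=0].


P(Y=0) = 14/31
E[X|Y=0] = (0*9 + 1*5)/14 = 5/14

5/14


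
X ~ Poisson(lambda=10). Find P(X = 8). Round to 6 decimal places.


P(X=8) = e^(-10) * 10^8 / 8!
≈ 0.00004539992976 * 100000000 / 40320
≈ 0.112599

0.112599


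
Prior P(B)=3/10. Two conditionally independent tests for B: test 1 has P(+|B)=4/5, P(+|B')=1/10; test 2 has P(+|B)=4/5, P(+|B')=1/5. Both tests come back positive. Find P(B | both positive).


After test 1: P(+) = 4/5*3/10 + 1/10*7/10 = 31/100
P(B|+) = (6/25)/(31/100) = 24/31
After test 2 (use post1 as new prior): P(+) = 4/5*24/31 + 1/5*7/31 = 103/155
P(B|+,+) = (96/155)/(103/155) = 96/103

96/103


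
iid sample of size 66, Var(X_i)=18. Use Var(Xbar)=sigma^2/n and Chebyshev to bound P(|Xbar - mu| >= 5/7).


Var(Xbar) = Var(X)/n = 18/66
Chebyshev: P(|Xbar-mu| >= 5/7) <= Var(Xbar)/(5/7)^2 = (3/11)/(25/49) = 147/275

147/275


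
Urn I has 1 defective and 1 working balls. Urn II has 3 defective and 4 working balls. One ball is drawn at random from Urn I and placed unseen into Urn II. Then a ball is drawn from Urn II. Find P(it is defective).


P(transfer defective) = 1/2; P(transfer working) = 1/2
If defective transferred: Urn II has 4 defective of 8, so P(defective|defective moved) = 1/2
If working transferred: Urn II has 3 defective of 8, so P(defective|working moved) = 3/8
By total probability: P(defective) = 1/2*1/2 + 1/2*3/8 = 7/16

7/16


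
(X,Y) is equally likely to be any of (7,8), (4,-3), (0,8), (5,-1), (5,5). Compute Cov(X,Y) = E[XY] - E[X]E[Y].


E[X]=21/5, E[Y]=17/5, E[XY]=64/5
Cov(X,Y) = E[XY] - E[X]E[Y] = 64/5 - 21/5*17/5 = -37/25

-37/25


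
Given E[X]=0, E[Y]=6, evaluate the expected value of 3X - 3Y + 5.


E[3X - 3Y + 5] = 3*E[X] - 3*E[Y] + 5
= (3)*(0) + (-3)*(6) + (5)
= 0 - 18 + 5 = -13

-13


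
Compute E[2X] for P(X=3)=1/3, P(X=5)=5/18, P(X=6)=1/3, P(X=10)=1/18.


E[2X] = sum(g(x)*P(x))
= 6*1/3 + 10*5/18 + 12*1/3 + 20*1/18
= 89/9

89/9


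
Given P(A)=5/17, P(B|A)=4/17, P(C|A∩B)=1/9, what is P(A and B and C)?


P(A∩B∩C) = P(A) * P(B|A) * P(C|A∩B)
= 5/17 * 4/17 * 1/9
= 20/289 * 1/9 = 20/2601

20/2601


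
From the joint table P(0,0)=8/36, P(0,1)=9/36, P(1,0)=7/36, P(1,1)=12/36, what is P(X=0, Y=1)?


Read from table: P(X=0, Y=1) = 9/36 = 1/4

1/4


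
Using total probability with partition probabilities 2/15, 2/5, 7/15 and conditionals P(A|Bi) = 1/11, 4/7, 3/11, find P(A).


P(A) = P(A|B1)P(B1) + P(A|B2)P(B2) + P(A|B3)P(B3)
= 1/11*2/15 + 4/7*2/5 + 3/11*7/15
= 2/165 + 8/35 + 7/55 = 85/231

85/231


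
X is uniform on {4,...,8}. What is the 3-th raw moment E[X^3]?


E[X^3] = (1/5) * sum(x^3 for x=4..8)
= 1260/5 = 252

252


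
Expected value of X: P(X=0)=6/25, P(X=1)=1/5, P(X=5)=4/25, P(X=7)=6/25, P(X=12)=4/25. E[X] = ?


E[X] = sum(x * P(x))
= 0*6/25 + 1*1/5 + 5*4/25 + 7*6/25 + 12*4/25
= 23/5

23/5


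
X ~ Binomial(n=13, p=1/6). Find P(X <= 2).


P(X<=2) = P(X=0) + P(X=1) + P(X=2)
= 1220703125/13060694016 + 3173828125/13060694016 + 634765625/2176782336
= 341796875/544195584

341796875/544195584


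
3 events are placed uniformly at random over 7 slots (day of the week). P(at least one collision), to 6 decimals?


P(all different) = prod((7-i)/7 for i=0..2) = 0.612245
P(at least one match) = 1 - 0.612245 = 0.387755

0.387755


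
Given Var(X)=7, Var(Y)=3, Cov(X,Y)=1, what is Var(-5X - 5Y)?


Var(-5X - 5Y) = (-5)^2*Var(X) + (-5)^2*Var(Y) + 2*(-5)*(-5)*Cov(X,Y)
= 25*7 + 25*3 + 50*1
= 175 + 75 + 50 = 300

300


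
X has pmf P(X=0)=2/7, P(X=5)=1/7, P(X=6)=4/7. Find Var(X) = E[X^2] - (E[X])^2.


E[X] = 29/7, E[X^2] = 169/7
Var(X) = E[X^2] - (E[X])^2 = 169/7 - (29/7)^2 = 342/49

342/49


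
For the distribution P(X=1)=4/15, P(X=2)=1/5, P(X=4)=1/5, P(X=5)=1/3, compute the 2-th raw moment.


E[X^2] = sum(x^2 * P(x))
= 1*4/15 + 4*1/5 + 16*1/5 + 25*1/3
= 63/5

63/5


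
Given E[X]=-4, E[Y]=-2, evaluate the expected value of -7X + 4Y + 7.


E[-7X + 4Y + 7] = -7*E[X] + 4*E[Y] + 7
= (-7)*(-4) + (4)*(-2) + (7)
= 28 - 8 + 7 = 27

27


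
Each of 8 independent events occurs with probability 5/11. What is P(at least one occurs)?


P(at least one) = 1 - P(none)
P(none) = (1 - 5/11)^8 = (6/11)^8 = 1679616/214358881
P(at least one) = 1 - 1679616/214358881 = 212679265/214358881

212679265/214358881


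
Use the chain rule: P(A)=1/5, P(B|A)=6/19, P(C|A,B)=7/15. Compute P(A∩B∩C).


P(A∩B∩C) = P(A) * P(B|A) * P(C|A∩B)
= 1/5 * 6/19 * 7/15
= 6/95 * 7/15 = 14/475

14/475


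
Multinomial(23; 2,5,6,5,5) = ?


23! = 25852016738884976640000
Denominator: 2!=2 * 5!=120 * 6!=720 * 5!=120 * 5!=120
Coefficient = 25852016738884976640000 / 2488320000 = 10389345718752

10389345718752


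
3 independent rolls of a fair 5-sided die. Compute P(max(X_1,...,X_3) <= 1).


P(max <= 1) = P(all X_i <= 1) = (P(X_1 <= 1))^3
= (1/5)^3 = 1/125

1/125


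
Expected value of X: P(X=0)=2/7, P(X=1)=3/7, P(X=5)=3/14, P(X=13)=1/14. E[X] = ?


E[X] = sum(x * P(x))
= 0*2/7 + 1*3/7 + 5*3/14 + 13*1/14
= 17/7

17/7


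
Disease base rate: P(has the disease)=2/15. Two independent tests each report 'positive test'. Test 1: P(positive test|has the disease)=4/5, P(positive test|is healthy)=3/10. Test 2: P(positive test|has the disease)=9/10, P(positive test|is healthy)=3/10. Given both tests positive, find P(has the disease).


After test 1: P(+) = 4/5*2/15 + 3/10*13/15 = 11/30
P(B|+) = (8/75)/(11/30) = 16/55
After test 2 (use post1 as new prior): P(+) = 9/10*16/55 + 3/10*39/55 = 261/550
P(B|+,+) = (72/275)/(261/550) = 16/29

16/29


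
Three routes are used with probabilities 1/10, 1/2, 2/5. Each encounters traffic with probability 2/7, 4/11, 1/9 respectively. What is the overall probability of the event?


P(A) = P(A|B1)P(B1) + P(A|B2)P(B2) + P(A|B3)P(B3)
= 2/7*1/10 + 4/11*1/2 + 1/9*2/5
= 1/35 + 2/11 + 2/45 = 883/3465

883/3465


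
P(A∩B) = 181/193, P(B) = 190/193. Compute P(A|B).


P(A|B) = P(A∩B)/P(B) = (181/193)/(190/193) = 181/190

181/190


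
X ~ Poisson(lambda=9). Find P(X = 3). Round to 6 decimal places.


P(X=3) = e^(-9) * 9^3 / 3!
≈ 0.0001234098041 * 729 / 6
≈ 0.014994

0.014994


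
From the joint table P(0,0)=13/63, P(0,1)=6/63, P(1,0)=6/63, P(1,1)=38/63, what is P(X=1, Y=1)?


Read from table: P(X=1, Y=1) = 38/63

38/63


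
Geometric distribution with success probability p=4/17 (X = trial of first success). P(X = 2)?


P(X=2) = (1-p)^1 * p = (13/17)^1 * 4/17
= 13/17 * 4/17 = 52/289

52/289


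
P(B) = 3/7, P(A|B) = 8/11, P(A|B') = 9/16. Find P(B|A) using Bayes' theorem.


P(A) = P(A|B)P(B) + P(A|B')P(B') = 8/11*3/7 + 9/16*4/7 = 195/308
P(B|A) = P(A|B)P(B)/P(A) = (24/77)/(195/308) = 32/65

32/65


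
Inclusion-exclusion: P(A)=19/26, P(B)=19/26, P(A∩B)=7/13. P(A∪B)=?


P(A∪B) = P(A) + P(B) - P(A∩B)
= 19/26 + 19/26 - 7/13 = 12/13

12/13


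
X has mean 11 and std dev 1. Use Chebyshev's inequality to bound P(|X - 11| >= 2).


k = 2/1 = 2
Chebyshev: P(|X-mu| >= k*sigma) <= 1/k^2 = 1/2^2 = 1/4

1/4


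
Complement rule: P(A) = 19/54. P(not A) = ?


P(A') = 1 - P(A) = 1 - 19/54 = 35/54

35/54
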